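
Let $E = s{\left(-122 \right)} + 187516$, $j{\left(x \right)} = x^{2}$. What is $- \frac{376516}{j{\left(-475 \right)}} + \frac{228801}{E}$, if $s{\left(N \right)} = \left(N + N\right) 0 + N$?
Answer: $- \frac{18933613679}{42280771250} \approx -0.44781$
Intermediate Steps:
$s{\left(N \right)} = N$ ($s{\left(N \right)} = 2 N 0 + N = 0 + N = N$)
$E = 187394$ ($E = -122 + 187516 = 187394$)
$- \frac{376516}{j{\left(-475 \right)}} + \frac{228801}{E} = - \frac{376516}{\left(-475\right)^{2}} + \frac{228801}{187394} = - \frac{376516}{225625} + 228801 \cdot \frac{1}{187394} = \left(-376516\right) \frac{1}{225625} + \frac{228801}{187394} = - \frac{376516}{225625} + \frac{228801}{187394} = - \frac{18933613679}{42280771250}$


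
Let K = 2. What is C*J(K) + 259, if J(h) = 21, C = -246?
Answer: -4907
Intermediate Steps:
C*J(K) + 259 = -246*21 + 259 = -5166 + 259 = -4907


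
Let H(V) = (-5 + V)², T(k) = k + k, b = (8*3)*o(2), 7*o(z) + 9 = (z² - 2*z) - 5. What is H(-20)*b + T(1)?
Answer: -29998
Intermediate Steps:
o(z) = -2 - 2*z/7 + z²/7 (o(z) = -9/7 + ((z² - 2*z) - 5)/7 = -9/7 + (-5 + z² - 2*z)/7 = -9/7 + (-5/7 - 2*z/7 + z²/7) = -2 - 2*z/7 + z²/7)
b = -48 (b = (8*3)*(-2 - 2/7*2 + (⅐)*2²) = 24*(-2 - 4/7 + (⅐)*4) = 24*(-2 - 4/7 + 4/7) = 24*(-2) = -48)
T(k) = 2*k
H(-20)*b + T(1) = (-5 - 20)²*(-48) + 2*1 = (-25)²*(-48) + 2 = 625*(-48) + 2 = -30000 + 2 = -29998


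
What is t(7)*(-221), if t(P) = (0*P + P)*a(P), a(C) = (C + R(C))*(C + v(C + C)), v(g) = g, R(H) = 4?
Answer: -357357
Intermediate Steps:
a(C) = 3*C*(4 + C) (a(C) = (C + 4)*(C + (C + C)) = (4 + C)*(C + 2*C) = (4 + C)*(3*C) = 3*C*(4 + C))
t(P) = 3*P**2*(4 + P) (t(P) = (0*P + P)*(3*P*(4 + P)) = (0 + P)*(3*P*(4 + P)) = P*(3*P*(4 + P)) = 3*P**2*(4 + P))
t(7)*(-221) = (3*7**2*(4 + 7))*(-221) = (3*49*11)*(-221) = 1617*(-221) = -357357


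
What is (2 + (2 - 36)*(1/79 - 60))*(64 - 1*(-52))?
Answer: 18708944/79 ≈ 2.3682e+5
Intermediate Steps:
(2 + (2 - 36)*(1/79 - 60))*(64 - 1*(-52)) = (2 - 34*(1/79 - 60))*(64 + 52) = (2 - 34*(-4739/79))*116 = (2 + 161126/79)*116 = (161284/79)*116 = 18708944/79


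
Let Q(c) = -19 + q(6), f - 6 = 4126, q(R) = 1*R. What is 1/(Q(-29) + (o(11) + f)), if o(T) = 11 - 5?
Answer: 1/4125 ≈ 0.00024242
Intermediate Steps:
o(T) = 6
q(R) = R
f = 4132 (f = 6 + 4126 = 4132)
Q(c) = -13 (Q(c) = -19 + 6 = -13)
1/(Q(-29) + (o(11) + f)) = 1/(-13 + (6 + 4132)) = 1/(-13 + 4138) = 1/4125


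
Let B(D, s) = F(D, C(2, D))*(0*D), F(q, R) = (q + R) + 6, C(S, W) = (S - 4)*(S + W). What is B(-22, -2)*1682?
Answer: 0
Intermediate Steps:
C(S, W) = (-4 + S)*(S + W)
F(q, R) = 6 + R + q (F(q, R) = (R + q) + 6 = 6 + R + q)
B(D, s) = 0 (B(D, s) = (6 + (2² - 4*2 - 4*D + 2*D) + D)*(0*D) = (6 + (4 - 8 - 4*D + 2*D) + D)*0 = (6 + (-4 - 2*D) + D)*0 = (2 - D)*0 = 0)
B(-22, -2)*1682 = 0*1682 = 0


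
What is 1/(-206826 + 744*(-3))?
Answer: -1/209058 ≈ -4.7834e-6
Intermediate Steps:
1/(-206826 + 744*(-3)) = 1/(-206826 - 2232) = 1/(-209058) = -1/209058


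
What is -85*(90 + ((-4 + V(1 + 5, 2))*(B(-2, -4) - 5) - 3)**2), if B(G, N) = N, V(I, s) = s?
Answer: -26775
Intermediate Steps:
-85*(90 + ((-4 + V(1 + 5, 2))*(B(-2, -4) - 5) - 3)**2) = -85*(90 + ((-4 + 2)*(-4 - 5) - 3)**2) = -85*(90 + (-2*(-9) - 3)**2) = -85*(90 + (18 - 3)**2) = -85*(90 + 15**2) = -85*(90 + 225) = -85*315 = -26775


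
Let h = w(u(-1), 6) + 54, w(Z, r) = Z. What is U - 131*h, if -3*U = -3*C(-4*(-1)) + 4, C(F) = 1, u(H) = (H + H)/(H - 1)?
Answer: -21616/3 ≈ -7205.3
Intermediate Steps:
u(H) = 2*H/(-1 + H) (u(H) = (2*H)/(-1 + H) = 2*H/(-1 + H))
h = 55 (h = 2*(-1)/(-1 - 1) + 54 = 2*(-1)/(-2) + 54 = 2*(-1)*(-1/2) + 54 = 1 + 54 = 55)
U = -1/3 (U = -(-3*1 + 4)/3 = -(-3 + 4)/3 = -1/3*1 = -1/3 ≈ -0.33333)
U - 131*h = -1/3 - 131*55 = -1/3 - 7205 = -21616/3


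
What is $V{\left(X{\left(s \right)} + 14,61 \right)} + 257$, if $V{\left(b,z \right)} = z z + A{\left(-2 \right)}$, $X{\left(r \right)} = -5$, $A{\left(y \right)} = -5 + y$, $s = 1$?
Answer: $3971$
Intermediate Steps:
$V{\left(b,z \right)} = -7 + z^{2}$ ($V{\left(b,z \right)} = z z - 7 = z^{2} - 7 = -7 + z^{2}$)
$V{\left(X{\left(s \right)} + 14,61 \right)} + 257 = \left(-7 + 61^{2}\right) + 257 = \left(-7 + 3721\right) + 257 = 3714 + 257 = 3971$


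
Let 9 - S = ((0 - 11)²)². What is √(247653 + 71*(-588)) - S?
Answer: 14632 + √205905 ≈ 15086.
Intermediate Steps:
S = -14632 (S = 9 - ((0 - 11)²)² = 9 - ((-11)²)² = 9 - 1*121² = 9 - 1*14641 = 9 - 14641 = -14632)
√(247653 + 71*(-588)) - S = √(247653 + 71*(-588)) - 1*(-14632) = √(247653 - 41748) + 14632 = √205905 + 14632 = 14632 + √205905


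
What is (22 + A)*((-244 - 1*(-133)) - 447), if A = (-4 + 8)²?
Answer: -21204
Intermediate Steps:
A = 16 (A = 4² = 16)
(22 + A)*((-244 - 1*(-133)) - 447) = (22 + 16)*((-244 - 1*(-133)) - 447) = 38*((-244 + 133) - 447) = 38*(-111 - 447) = 38*(-558) = -21204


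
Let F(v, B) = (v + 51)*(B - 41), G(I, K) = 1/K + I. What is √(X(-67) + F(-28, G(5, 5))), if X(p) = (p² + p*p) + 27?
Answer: 2*√51135/5 ≈ 90.452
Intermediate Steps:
G(I, K) = I + 1/K
F(v, B) = (-41 + B)*(51 + v) (F(v, B) = (51 + v)*(-41 + B) = (-41 + B)*(51 + v))
X(p) = 27 + 2*p² (X(p) = (p² + p²) + 27 = 2*p² + 27 = 27 + 2*p²)
√(X(-67) + F(-28, G(5, 5))) = √((27 + 2*(-67)²) + (-2091 - 41*(-28) + 51*(5 + 1/5) + (5 + 1/5)*(-28))) = √((27 + 2*4489) + (-2091 + 1148 + 51*(5 + ⅕) + (5 + ⅕)*(-28))) = √((27 + 8978) + (-2091 + 1148 + 51*(26/5) + (26/5)*(-28))) = √(9005 + (-2091 + 1148 + 1326/5 - 728/5)) = √(9005 - 4117/5) = √(40908/5) = 2*√51135/5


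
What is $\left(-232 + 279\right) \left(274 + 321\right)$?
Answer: $27965$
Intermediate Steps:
$\left(-232 + 279\right) \left(274 + 321\right) = 47 \cdot 595 = 27965$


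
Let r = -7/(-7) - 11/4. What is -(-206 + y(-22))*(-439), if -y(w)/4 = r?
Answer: -87361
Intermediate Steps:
r = -7/4 (r = -7*(-⅐) - 11*¼ = 1 - 11/4 = -7/4 ≈ -1.7500)
y(w) = 7 (y(w) = -4*(-7/4) = 7)
-(-206 + y(-22))*(-439) = -(-206 + 7)*(-439) = -(-199)*(-439) = -1*87361 = -87361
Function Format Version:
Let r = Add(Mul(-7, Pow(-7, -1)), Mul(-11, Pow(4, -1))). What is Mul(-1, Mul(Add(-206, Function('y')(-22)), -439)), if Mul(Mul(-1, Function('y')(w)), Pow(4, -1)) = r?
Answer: -87361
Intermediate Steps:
r = Rational(-7, 4) (r = Add(Mul(-7, Rational(-1, 7)), Mul(-11, Rational(1, 4))) = Add(1, Rational(-11, 4)) = Rational(-7, 4) ≈ -1.7500)
Function('y')(w) = 7 (Function('y')(w) = Mul(-4, Rational(-7, 4)) = 7)
Mul(-1, Mul(Add(-206, Function('y')(-22)), -439)) = Mul(-1, Mul(Add(-206, 7), -439)) = Mul(-1, Mul(-199, -439)) = Mul(-1, 87361) = -87361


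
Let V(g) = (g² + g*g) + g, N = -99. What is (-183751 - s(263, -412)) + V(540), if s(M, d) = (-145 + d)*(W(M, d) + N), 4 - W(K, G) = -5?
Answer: 349859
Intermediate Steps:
W(K, G) = 9 (W(K, G) = 4 - 1*(-5) = 4 + 5 = 9)
s(M, d) = 13050 - 90*d (s(M, d) = (-145 + d)*(9 - 99) = (-145 + d)*(-90) = 13050 - 90*d)
V(g) = g + 2*g² (V(g) = (g² + g²) + g = 2*g² + g = g + 2*g²)
(-183751 - s(263, -412)) + V(540) = (-183751 - (13050 - 90*(-412))) + 540*(1 + 2*540) = (-183751 - (13050 + 37080)) + 540*(1 + 1080) = (-183751 - 1*50130) + 540*1081 = (-183751 - 50130) + 583740 = -233881 + 583740 = 349859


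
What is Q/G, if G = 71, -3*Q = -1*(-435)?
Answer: -145/71 ≈ -2.0423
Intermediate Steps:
Q = -145 (Q = -(-1)*(-435)/3 = -⅓*435 = -145)
Q/G = -145/71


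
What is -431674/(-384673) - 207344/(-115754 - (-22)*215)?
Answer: 7980363293/2669245947 ≈ 2.9897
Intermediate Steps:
-431674/(-384673) - 207344/(-115754 - (-22)*215) = -431674*(-1/384673) - 207344/(-115754 - 1*(-4730)) = 431674/384673 - 207344/(-115754 + 4730) = 431674/384673 - 207344/(-111024) = 431674/384673 - 207344*(-1/111024) = 431674/384673 + 12959/6939 = 7980363293/2669245947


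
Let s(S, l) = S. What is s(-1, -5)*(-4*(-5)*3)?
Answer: -60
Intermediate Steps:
s(-1, -5)*(-4*(-5)*3) = -(-4*(-5))*3 = -20*3 = -1*60 = -60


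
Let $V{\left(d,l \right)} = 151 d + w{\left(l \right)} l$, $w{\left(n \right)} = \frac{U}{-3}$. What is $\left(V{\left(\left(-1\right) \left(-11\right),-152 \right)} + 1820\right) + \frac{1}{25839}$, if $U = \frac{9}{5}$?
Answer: $\frac{461510384}{129195} \approx 3572.2$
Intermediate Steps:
$U = \frac{9}{5}$ ($U = 9 \cdot \frac{1}{5} = \frac{9}{5} \approx 1.8$)
$w{\left(n \right)} = - \frac{3}{5}$ ($w{\left(n \right)} = \frac{9}{5 \left(-3\right)} = \frac{9}{5} \left(- \frac{1}{3}\right) = - \frac{3}{5}$)
$V{\left(d,l \right)} = 151 d - \frac{3 l}{5}$
$\left(V{\left(\left(-1\right) \left(-11\right),-152 \right)} + 1820\right) + \frac{1}{25839} = \left(\left(151 \left(\left(-1\right) \left(-11\right)\right) - - \frac{456}{5}\right) + 1820\right) + \frac{1}{25839} = \left(\left(151 \cdot 11 + \frac{456}{5}\right) + 1820\right) + \frac{1}{25839} = \left(\left(1661 + \frac{456}{5}\right) + 1820\right) + \frac{1}{25839} = \left(\frac{8761}{5} + 1820\right) + \frac{1}{25839} = \frac{17861}{5} + \frac{1}{25839} = \frac{461510384}{129195}$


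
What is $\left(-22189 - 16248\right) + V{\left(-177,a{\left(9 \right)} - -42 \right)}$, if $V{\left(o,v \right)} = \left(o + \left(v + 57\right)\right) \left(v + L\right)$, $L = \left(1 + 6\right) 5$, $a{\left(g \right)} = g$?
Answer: $-44371$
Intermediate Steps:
$L = 35$ ($L = 7 \cdot 5 = 35$)
$V{\left(o,v \right)} = \left(35 + v\right) \left(57 + o + v\right)$ ($V{\left(o,v \right)} = \left(o + \left(v + 57\right)\right) \left(v + 35\right) = \left(o + \left(57 + v\right)\right) \left(35 + v\right) = \left(57 + o + v\right) \left(35 + v\right) = \left(35 + v\right) \left(57 + o + v\right)$)
$\left(-22189 - 16248\right) + V{\left(-177,a{\left(9 \right)} - -42 \right)} = \left(-22189 - 16248\right) + \left(1995 + \left(9 - -42\right)^{2} + 35 \left(-177\right) + 92 \left(9 - -42\right) - 177 \left(9 - -42\right)\right) = -38437 + \left(1995 + \left(9 + 42\right)^{2} - 6195 + 92 \left(9 + 42\right) - 177 \left(9 + 42\right)\right) = -38437 + \left(1995 + 51^{2} - 6195 + 92 \cdot 51 - 9027\right) = -38437 + \left(1995 + 2601 - 6195 + 4692 - 9027\right) = -38437 - 5934 = -44371$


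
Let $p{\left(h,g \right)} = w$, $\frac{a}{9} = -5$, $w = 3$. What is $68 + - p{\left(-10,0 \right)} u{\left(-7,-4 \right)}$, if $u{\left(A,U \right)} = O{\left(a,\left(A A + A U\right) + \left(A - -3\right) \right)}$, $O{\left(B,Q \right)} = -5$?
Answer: $83$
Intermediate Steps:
$a = -45$ ($a = 9 \left(-5\right) = -45$)
$u{\left(A,U \right)} = -5$
$p{\left(h,g \right)} = 3$
$68 + - p{\left(-10,0 \right)} u{\left(-7,-4 \right)} = 68 + \left(-1\right) 3 \left(-5\right) = 68 - -15 = 68 + 15 = 83$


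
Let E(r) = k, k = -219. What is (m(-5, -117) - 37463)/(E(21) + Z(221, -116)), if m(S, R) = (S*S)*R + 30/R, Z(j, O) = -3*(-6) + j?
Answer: -787571/390 ≈ -2019.4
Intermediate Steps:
Z(j, O) = 18 + j
m(S, R) = 30/R + R*S² (m(S, R) = S²*R + 30/R = R*S² + 30/R = 30/R + R*S²)
E(r) = -219
(m(-5, -117) - 37463)/(E(21) + Z(221, -116)) = ((30/(-117) - 117*(-5)²) - 37463)/(-219 + (18 + 221)) = ((30*(-1/117) - 117*25) - 37463)/(-219 + 239) = ((-10/39 - 2925) - 37463)/20 = (-114085/39 - 37463)*(1/20) = -1575142/39*1/20 = -787571/390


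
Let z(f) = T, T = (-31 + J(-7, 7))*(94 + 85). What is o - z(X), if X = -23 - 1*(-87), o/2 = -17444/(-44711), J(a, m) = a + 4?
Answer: 272146034/44711 ≈ 6086.8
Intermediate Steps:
J(a, m) = 4 + a
o = 34888/44711 (o = 2*(-17444/(-44711)) = 2*(-17444*(-1/44711)) = 2*(17444/44711) = 34888/44711 ≈ 0.78030)
X = 64 (X = -23 + 87 = 64)
T = -6086 (T = (-31 + (4 - 7))*(94 + 85) = (-31 - 3)*179 = -34*179 = -6086)
z(f) = -6086
o - z(X) = 34888/44711 - 1*(-6086) = 34888/44711 + 6086 = 272146034/44711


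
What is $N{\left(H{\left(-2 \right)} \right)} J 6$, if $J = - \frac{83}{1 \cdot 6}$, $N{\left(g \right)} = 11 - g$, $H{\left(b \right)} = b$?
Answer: $-1079$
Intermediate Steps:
$J = - \frac{83}{6} \approx -13.833$
$N{\left(H{\left(-2 \right)} \right)} J 6 = \left(11 - -2\right) \left(- \frac{83}{6}\right) 6 = \left(11 + 2\right) \left(- \frac{83}{6}\right) 6 = 13 \left(- \frac{83}{6}\right) 6 = \left(- \frac{1079}{6}\right) 6 = -1079$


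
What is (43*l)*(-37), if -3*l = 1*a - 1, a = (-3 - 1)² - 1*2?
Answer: 20683/3 ≈ 6894.3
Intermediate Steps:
a = 14 (a = (-4)² - 2 = 16 - 2 = 14)
l = -13/3 (l = -(1*14 - 1)/3 = -(14 - 1)/3 = -⅓*13 = -13/3 ≈ -4.3333)
(43*l)*(-37) = (43*(-13/3))*(-37) = -559/3*(-37) = 20683/3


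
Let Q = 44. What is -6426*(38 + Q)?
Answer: -526932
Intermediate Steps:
-6426*(38 + Q) = -6426*(38 + 44) = -6426*82 = -378*1394 = -526932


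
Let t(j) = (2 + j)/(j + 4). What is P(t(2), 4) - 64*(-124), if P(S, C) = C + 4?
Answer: 7944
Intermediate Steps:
t(j) = (2 + j)/(4 + j)
P(S, C) = 4 + C
P(t(2), 4) - 64*(-124) = (4 + 4) - 64*(-124) = 8 + 7936 = 7944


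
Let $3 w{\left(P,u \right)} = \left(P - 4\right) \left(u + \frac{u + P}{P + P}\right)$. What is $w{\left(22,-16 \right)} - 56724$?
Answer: $- \frac{625011}{11} \approx -56819.0$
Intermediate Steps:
$w{\left(P,u \right)} = \frac{\left(-4 + P\right) \left(u + \frac{P + u}{2 P}\right)}{3}$ ($w{\left(P,u \right)} = \frac{\left(P - 4\right) \left(u + \frac{u + P}{P + P}\right)}{3} = \frac{\left(-4 + P\right) \left(u + \frac{P + u}{2 P}\right)}{3}$)
$w{\left(22,-16 \right)} - 56724 = \frac{\left(-4\right) \left(-16\right) + 22 \left(-4 + 22 - -112 + 2 \cdot 22 \left(-16\right)\right)}{6 \cdot 22} - 56724 = \frac{1}{6} \cdot \frac{1}{22} \left(64 + 22 \left(-4 + 22 + 112 - 704\right)\right) - 56724 = \frac{1}{6} \cdot \frac{1}{22} \left(64 + 22 \left(-574\right)\right) - 56724 = \frac{1}{6} \cdot \frac{1}{22} \left(64 - 12628\right) - 56724 = \frac{1}{6} \cdot \frac{1}{22} \left(-12564\right) - 56724 = - \frac{1047}{11} - 56724 = - \frac{625011}{11}$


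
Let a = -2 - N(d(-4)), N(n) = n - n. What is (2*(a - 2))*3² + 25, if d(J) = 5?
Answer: -47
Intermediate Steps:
N(n) = 0
a = -2 (a = -2 - 1*0 = -2 + 0 = -2)
(2*(a - 2))*3² + 25 = (2*(-2 - 2))*3² + 25 = (2*(-4))*9 + 25 = -8*9 + 25 = -72 + 25 = -47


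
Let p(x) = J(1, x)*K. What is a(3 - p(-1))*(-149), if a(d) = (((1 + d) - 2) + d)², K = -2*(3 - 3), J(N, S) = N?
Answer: -3725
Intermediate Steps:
K = 0 (K = -2*0 = 0)
p(x) = 0 (p(x) = 1*0 = 0)
a(d) = (-1 + 2*d)² (a(d) = ((-1 + d) + d)² = (-1 + 2*d)²)
a(3 - p(-1))*(-149) = (-1 + 2*(3 - 1*0))²*(-149) = (-1 + 2*(3 + 0))²*(-149) = (-1 + 2*3)²*(-149) = (-1 + 6)²*(-149) = 5²*(-149) = 25*(-149) = -3725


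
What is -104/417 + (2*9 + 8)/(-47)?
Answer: -15730/19599 ≈ -0.80259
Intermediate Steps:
-104/417 + (2*9 + 8)/(-47) = -104*1/417 + (18 + 8)*(-1/47) = -104/417 + 26*(-1/47) = -104/417 - 26/47 = -15730/19599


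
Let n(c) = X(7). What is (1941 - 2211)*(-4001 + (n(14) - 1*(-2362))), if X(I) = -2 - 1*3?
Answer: 443880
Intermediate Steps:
X(I) = -5 (X(I) = -2 - 3 = -5)
n(c) = -5
(1941 - 2211)*(-4001 + (n(14) - 1*(-2362))) = (1941 - 2211)*(-4001 + (-5 - 1*(-2362))) = -270*(-4001 + (-5 + 2362)) = -270*(-4001 + 2357) = -270*(-1644) = 443880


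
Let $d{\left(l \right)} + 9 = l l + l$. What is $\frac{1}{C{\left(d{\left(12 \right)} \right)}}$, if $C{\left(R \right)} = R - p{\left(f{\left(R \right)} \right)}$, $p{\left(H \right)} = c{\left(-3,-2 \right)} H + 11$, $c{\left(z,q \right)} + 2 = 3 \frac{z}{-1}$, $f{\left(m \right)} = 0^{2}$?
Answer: $\frac{1}{136} \approx 0.0073529$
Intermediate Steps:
$f{\left(m \right)} = 0$
$d{\left(l \right)} = -9 + l + l^{2}$ ($d{\left(l \right)} = -9 + \left(l l + l\right) = -9 + \left(l^{2} + l\right) = -9 + \left(l + l^{2}\right) = -9 + l + l^{2}$)
$c{\left(z,q \right)} = -2 - 3 z$ ($c{\left(z,q \right)} = -2 + 3 \frac{z}{-1} = -2 + 3 z \left(-1\right) = -2 + 3 \left(- z\right) = -2 - 3 z$)
$p{\left(H \right)} = 11 + 7 H$ ($p{\left(H \right)} = \left(-2 - -9\right) H + 11 = \left(-2 + 9\right) H + 11 = 7 H + 11 = 11 + 7 H$)
$C{\left(R \right)} = -11 + R$ ($C{\left(R \right)} = R - \left(11 + 7 \cdot 0\right) = R - \left(11 + 0\right) = R - 11 = -11 + R$)
$\frac{1}{C{\left(d{\left(12 \right)} \right)}} = \frac{1}{-11 + \left(-9 + 12 + 12^{2}\right)} = \frac{1}{-11 + \left(-9 + 12 + 144\right)} = \frac{1}{-11 + 147} = \frac{1}{136}$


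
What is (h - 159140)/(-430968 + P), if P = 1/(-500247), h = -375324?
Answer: 267364012608/215590449097 ≈ 1.2401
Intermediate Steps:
P = -1/500247 ≈ -1.9990e-6
(h - 159140)/(-430968 + P) = (-375324 - 159140)/(-430968 - 1/500247) = -534464/(-215590449097/500247) = -534464*(-500247/215590449097) = 267364012608/215590449097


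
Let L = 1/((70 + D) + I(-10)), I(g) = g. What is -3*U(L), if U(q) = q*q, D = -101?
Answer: -3/1681 ≈ -0.0017847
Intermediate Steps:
L = -1/41 (L = 1/((70 - 101) - 10) = 1/(-31 - 10) = 1/(-41) = -1/41 ≈ -0.024390)
U(q) = q**2
-3*U(L) = -3*(-1/41)**2 = -3*1/1681 = -3/1681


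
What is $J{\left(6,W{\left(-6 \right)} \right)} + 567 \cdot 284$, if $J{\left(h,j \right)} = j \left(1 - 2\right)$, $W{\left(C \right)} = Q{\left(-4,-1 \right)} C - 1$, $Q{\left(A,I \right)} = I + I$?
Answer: $161017$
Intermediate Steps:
$Q{\left(A,I \right)} = 2 I$
$W{\left(C \right)} = -1 - 2 C$ ($W{\left(C \right)} = 2 \left(-1\right) C - 1 = - 2 C - 1 = -1 - 2 C$)
$J{\left(h,j \right)} = - j$ ($J{\left(h,j \right)} = j \left(-1\right) = - j$)
$J{\left(6,W{\left(-6 \right)} \right)} + 567 \cdot 284 = - (-1 - -12) + 567 \cdot 284 = - (-1 + 12) + 161028 = \left(-1\right) 11 + 161028 = -11 + 161028 = 161017$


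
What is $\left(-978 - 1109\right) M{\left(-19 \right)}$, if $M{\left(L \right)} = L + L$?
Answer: $79306$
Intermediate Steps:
$M{\left(L \right)} = 2 L$
$\left(-978 - 1109\right) M{\left(-19 \right)} = \left(-978 - 1109\right) 2 \left(-19\right) = \left(-2087\right) \left(-38\right) = 79306$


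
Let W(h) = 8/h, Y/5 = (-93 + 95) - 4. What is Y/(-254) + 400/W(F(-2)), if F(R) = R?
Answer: -12695/127 ≈ -99.961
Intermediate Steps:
Y = -10 (Y = 5*((-93 + 95) - 4) = 5*(2 - 4) = 5*(-2) = -10)
Y/(-254) + 400/W(F(-2)) = -10/(-254) + 400/((8/(-2))) = -10*(-1/254) + 400/((8*(-½))) = 5/127 + 400/(-4) = 5/127 + 400*(-¼) = 5/127 - 100 = -12695/127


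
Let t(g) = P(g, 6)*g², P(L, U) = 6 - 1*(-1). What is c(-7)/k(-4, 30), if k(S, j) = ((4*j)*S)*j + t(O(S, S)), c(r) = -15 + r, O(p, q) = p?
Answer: 11/7144 ≈ 0.0015398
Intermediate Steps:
P(L, U) = 7 (P(L, U) = 6 + 1 = 7)
t(g) = 7*g²
k(S, j) = 7*S² + 4*S*j² (k(S, j) = ((4*j)*S)*j + 7*S² = (4*S*j)*j + 7*S² = 4*S*j² + 7*S² = 7*S² + 4*S*j²)
c(-7)/k(-4, 30) = (-15 - 7)/((-4*(4*30² + 7*(-4)))) = -22*(-1/(4*(4*900 - 28))) = -22*(-1/(4*(3600 - 28))) = -22/((-4*3572)) = -22/(-14288) = -22*(-1/14288) = 11/7144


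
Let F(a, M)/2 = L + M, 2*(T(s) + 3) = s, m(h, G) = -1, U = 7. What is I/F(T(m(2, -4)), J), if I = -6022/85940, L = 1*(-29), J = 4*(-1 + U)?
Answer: 3011/429700 ≈ 0.0070072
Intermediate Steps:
J = 24 (J = 4*(-1 + 7) = 4*6 = 24)
L = -29
T(s) = -3 + s/2
F(a, M) = -58 + 2*M (F(a, M) = 2*(-29 + M) = -58 + 2*M)
I = -3011/42970 (I = -6022*1/85940 = -3011/42970 ≈ -0.070072)
I/F(T(m(2, -4)), J) = -3011/(42970*(-58 + 2*24)) = -3011/(42970*(-58 + 48)) = -3011/42970/(-10) = -3011/42970*(-⅒) = 3011/429700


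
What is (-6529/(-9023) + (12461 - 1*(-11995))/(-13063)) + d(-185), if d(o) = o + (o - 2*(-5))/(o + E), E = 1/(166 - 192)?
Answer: -105021162410336/567060297139 ≈ -185.20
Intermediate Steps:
E = -1/26 (E = 1/(-26) = -1/26 ≈ -0.038462)
d(o) = o + (10 + o)/(-1/26 + o) (d(o) = o + (o - 2*(-5))/(o - 1/26) = o + (o + 10)/(-1/26 + o) = o + (10 + o)/(-1/26 + o))
(-6529/(-9023) + (12461 - 1*(-11995))/(-13063)) + d(-185) = (-6529/(-9023) + (12461 - 1*(-11995))/(-13063)) + (260 + 25*(-185) + 26*(-185)²)/(-1 + 26*(-185)) = (-6529*(-1/9023) + (12461 + 11995)*(-1/13063)) + (260 - 4625 + 26*34225)/(-1 - 4810) = (6529/9023 + 24456*(-1/13063)) + (260 - 4625 + 889850)/(-4811) = (6529/9023 - 24456/13063) - 1/4811*885485 = -135378161/117867449 - 885485/4811 = -105021162410336/567060297139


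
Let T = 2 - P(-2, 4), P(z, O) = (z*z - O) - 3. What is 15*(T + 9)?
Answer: 210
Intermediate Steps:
P(z, O) = -3 + z² - O (P(z, O) = (z² - O) - 3 = -3 + z² - O)
T = 5 (T = 2 - (-3 + (-2)² - 1*4) = 2 - (-3 + 4 - 4) = 2 - 1*(-3) = 2 + 3 = 5)
15*(T + 9) = 15*(5 + 9) = 15*14 = 210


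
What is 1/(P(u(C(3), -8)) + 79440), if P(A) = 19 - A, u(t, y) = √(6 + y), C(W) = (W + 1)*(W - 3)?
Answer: 79459/6313732683 + I*√2/6313732683 ≈ 1.2585e-5 + 2.2399e-10*I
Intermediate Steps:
C(W) = (1 + W)*(-3 + W)
1/(P(u(C(3), -8)) + 79440) = 1/((19 - √(6 - 8)) + 79440) = 1/((19 - √(-2)) + 79440) = 1/((19 - I*√2) + 79440) = 1/(79459 - I*√2)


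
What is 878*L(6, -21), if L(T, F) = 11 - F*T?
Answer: 120286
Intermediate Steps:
L(T, F) = 11 - F*T
878*L(6, -21) = 878*(11 - 1*(-21)*6) = 878*(11 + 126) = 878*137 = 120286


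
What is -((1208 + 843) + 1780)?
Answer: -3831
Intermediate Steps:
-((1208 + 843) + 1780) = -(2051 + 1780) = -1*3831 = -3831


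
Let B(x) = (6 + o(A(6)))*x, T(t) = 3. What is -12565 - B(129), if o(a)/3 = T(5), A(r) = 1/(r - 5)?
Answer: -14500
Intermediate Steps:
A(r) = 1/(-5 + r)
o(a) = 9 (o(a) = 3*3 = 9)
B(x) = 15*x (B(x) = (6 + 9)*x = 15*x)
-12565 - B(129) = -12565 - 15*129 = -12565 - 1*1935 = -12565 - 1935 = -14500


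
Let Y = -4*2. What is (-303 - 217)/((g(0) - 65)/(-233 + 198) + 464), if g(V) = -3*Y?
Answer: -18200/16281 ≈ -1.1179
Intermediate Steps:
Y = -8
g(V) = 24 (g(V) = -3*(-8) = 24)
(-303 - 217)/((g(0) - 65)/(-233 + 198) + 464) = (-303 - 217)/((24 - 65)/(-233 + 198) + 464) = -520/(-41/(-35) + 464) = -520/(-41*(-1/35) + 464) = -520/(41/35 + 464) = -520/16281/35 = -520*35/16281 = -18200/16281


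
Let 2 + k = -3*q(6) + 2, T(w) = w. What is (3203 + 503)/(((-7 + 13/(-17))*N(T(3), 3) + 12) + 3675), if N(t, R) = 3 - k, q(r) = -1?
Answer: 3706/3687 ≈ 1.0052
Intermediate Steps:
k = 3 (k = -2 + (-3*(-1) + 2) = -2 + (3 + 2) = -2 + 5 = 3)
N(t, R) = 0 (N(t, R) = 3 - 1*3 = 3 - 3 = 0)
(3203 + 503)/(((-7 + 13/(-17))*N(T(3), 3) + 12) + 3675) = (3203 + 503)/(((-7 + 13/(-17))*0 + 12) + 3675) = 3706/(((-7 + 13*(-1/17))*0 + 12) + 3675) = 3706/(((-7 - 13/17)*0 + 12) + 3675) = 3706/((-132/17*0 + 12) + 3675) = 3706/((0 + 12) + 3675) = 3706/(12 + 3675) = 3706/3687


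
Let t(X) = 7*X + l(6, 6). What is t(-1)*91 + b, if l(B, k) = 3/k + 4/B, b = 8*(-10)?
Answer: -3665/6 ≈ -610.83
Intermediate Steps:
b = -80
t(X) = 7/6 + 7*X (t(X) = 7*X + (3/6 + 4/6) = 7*X + (3*(⅙) + 4*(⅙)) = 7*X + (½ + ⅔) = 7*X + 7/6 = 7/6 + 7*X)
t(-1)*91 + b = (7/6 + 7*(-1))*91 - 80 = (7/6 - 7)*91 - 80 = -35/6*91 - 80 = -3185/6 - 80 = -3665/6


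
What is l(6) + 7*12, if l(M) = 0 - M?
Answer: 78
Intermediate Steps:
l(M) = -M
l(6) + 7*12 = -1*6 + 7*12 = -6 + 84 = 78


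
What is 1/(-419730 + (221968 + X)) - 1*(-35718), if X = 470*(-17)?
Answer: 7349049935/205752 ≈ 35718.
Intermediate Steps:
X = -7990
1/(-419730 + (221968 + X)) - 1*(-35718) = 1/(-419730 + (221968 - 7990)) - 1*(-35718) = 1/(-419730 + 213978) + 35718 = 1/(-205752) + 35718 = -1/205752 + 35718 = 7349049935/205752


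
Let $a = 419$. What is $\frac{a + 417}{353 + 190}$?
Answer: $\frac{836}{543} \approx 1.5396$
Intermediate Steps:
$\frac{a + 417}{353 + 190} = \frac{419 + 417}{353 + 190} = \frac{836}{543}$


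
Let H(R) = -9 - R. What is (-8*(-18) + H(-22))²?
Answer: 24649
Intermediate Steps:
(-8*(-18) + H(-22))² = (-8*(-18) + (-9 - 1*(-22)))² = (144 + (-9 + 22))² = (144 + 13)² = 157² = 24649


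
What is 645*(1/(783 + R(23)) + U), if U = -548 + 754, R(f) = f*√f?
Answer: 79845011175/600922 - 14835*√23/600922 ≈ 1.3287e+5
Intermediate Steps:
R(f) = f^(3/2)
U = 206
645*(1/(783 + R(23)) + U) = 645*(1/(783 + 23^(3/2)) + 206) = 645*(1/(783 + 23*√23) + 206) = 645*(206 + 1/(783 + 23*√23)) = 132870 + 645/(783 + 23*√23)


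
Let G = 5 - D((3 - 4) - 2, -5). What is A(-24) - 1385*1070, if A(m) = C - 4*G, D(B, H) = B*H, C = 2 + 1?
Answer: -1481907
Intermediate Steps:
C = 3
G = -10 (G = 5 - ((3 - 4) - 2)*(-5) = 5 - (-1 - 2)*(-5) = 5 - (-3)*(-5) = 5 - 1*15 = 5 - 15 = -10)
A(m) = 43 (A(m) = 3 - 4*(-10) = 3 + 40 = 43)
A(-24) - 1385*1070 = 43 - 1385*1070 = 43 - 1481950 = -1481907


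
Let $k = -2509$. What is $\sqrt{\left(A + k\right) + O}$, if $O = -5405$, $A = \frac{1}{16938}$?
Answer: $\frac{i \sqrt{252277076942}}{5646} \approx 88.961 i$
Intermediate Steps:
$A = \frac{1}{16938} \approx 5.9039 \cdot 10^{-5}$
$\sqrt{\left(A + k\right) + O} = \sqrt{\left(\frac{1}{16938} - 2509\right) - 5405} = \sqrt{- \frac{42497441}{16938} - 5405} = \sqrt{- \frac{134047331}{16938}} = \frac{i \sqrt{252277076942}}{5646}$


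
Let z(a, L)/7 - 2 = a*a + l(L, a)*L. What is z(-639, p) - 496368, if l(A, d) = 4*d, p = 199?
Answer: -1198615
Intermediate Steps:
z(a, L) = 14 + 7*a² + 28*L*a (z(a, L) = 14 + 7*(a*a + (4*a)*L) = 14 + 7*(a² + 4*L*a) = 14 + (7*a² + 28*L*a) = 14 + 7*a² + 28*L*a)
z(-639, p) - 496368 = (14 + 7*(-639)² + 28*199*(-639)) - 496368 = (14 + 7*408321 - 3560508) - 496368 = (14 + 2858247 - 3560508) - 496368 = -702247 - 496368 = -1198615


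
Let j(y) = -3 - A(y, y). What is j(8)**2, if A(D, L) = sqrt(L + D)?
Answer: 49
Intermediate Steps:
A(D, L) = sqrt(D + L)
j(y) = -3 - sqrt(2)*sqrt(y) (j(y) = -3 - sqrt(y + y) = -3 - sqrt(2*y) = -3 - sqrt(2)*sqrt(y))
j(8)**2 = (-3 - sqrt(2)*sqrt(8))**2 = (-3 - sqrt(2)*2*sqrt(2))**2 = (-3 - 4)**2 = (-7)**2 = 49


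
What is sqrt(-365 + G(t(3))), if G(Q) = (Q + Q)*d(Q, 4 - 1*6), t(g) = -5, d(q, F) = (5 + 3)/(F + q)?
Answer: 15*I*sqrt(77)/7 ≈ 18.803*I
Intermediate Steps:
d(q, F) = 8/(F + q)
G(Q) = 16*Q/(-2 + Q) (G(Q) = (Q + Q)*(8/((4 - 1*6) + Q)) = (2*Q)*(8/((4 - 6) + Q)) = (2*Q)*(8/(-2 + Q)) = 16*Q/(-2 + Q))
sqrt(-365 + G(t(3))) = sqrt(-365 + 16*(-5)/(-2 - 5)) = sqrt(-365 + 16*(-5)/(-7)) = sqrt(-365 + 16*(-5)*(-1/7)) = sqrt(-365 + 80/7) = sqrt(-2475/7) = 15*I*sqrt(77)/7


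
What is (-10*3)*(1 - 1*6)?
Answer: 150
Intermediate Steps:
(-10*3)*(1 - 1*6) = -30*(1 - 6) = -30*(-5) = 150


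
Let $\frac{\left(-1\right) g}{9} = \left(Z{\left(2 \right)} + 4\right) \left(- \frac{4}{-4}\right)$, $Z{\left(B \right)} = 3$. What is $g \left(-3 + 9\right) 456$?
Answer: $-172368$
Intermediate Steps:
$g = -63$ ($g = - 9 \left(3 + 4\right) \left(- \frac{4}{-4}\right) = - 9 \cdot 7 \left(\left(-4\right) \left(- \frac{1}{4}\right)\right) = - 9 \cdot 7 \cdot 1 = \left(-9\right) 7 = -63$)
$g \left(-3 + 9\right) 456 = - 63 \left(-3 + 9\right) 456 = \left(-63\right) 6 \cdot 456 = \left(-378\right) 456 = -172368$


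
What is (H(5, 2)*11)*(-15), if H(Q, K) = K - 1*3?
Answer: 165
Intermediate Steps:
H(Q, K) = -3 + K (H(Q, K) = K - 3 = -3 + K)
(H(5, 2)*11)*(-15) = ((-3 + 2)*11)*(-15) = -1*11*(-15) = -11*(-15) = 165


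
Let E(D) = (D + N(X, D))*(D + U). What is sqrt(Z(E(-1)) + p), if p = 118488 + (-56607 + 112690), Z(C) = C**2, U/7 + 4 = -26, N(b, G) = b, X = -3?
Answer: sqrt(886907) ≈ 941.76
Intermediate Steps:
U = -210 (U = -28 + 7*(-26) = -28 - 182 = -210)
E(D) = (-210 + D)*(-3 + D) (E(D) = (D - 3)*(D - 210) = (-3 + D)*(-210 + D) = (-210 + D)*(-3 + D))
p = 174571 (p = 118488 + 56083 = 174571)
sqrt(Z(E(-1)) + p) = sqrt((630 + (-1)**2 - 213*(-1))**2 + 174571) = sqrt((630 + 1 + 213)**2 + 174571) = sqrt(844**2 + 174571) = sqrt(712336 + 174571) = sqrt(886907)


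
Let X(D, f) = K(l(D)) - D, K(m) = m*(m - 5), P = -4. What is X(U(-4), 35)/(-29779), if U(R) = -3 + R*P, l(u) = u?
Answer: -91/29779 ≈ -0.0030558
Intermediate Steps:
U(R) = -3 - 4*R (U(R) = -3 + R*(-4) = -3 - 4*R)
K(m) = m*(-5 + m)
X(D, f) = -D + D*(-5 + D) (X(D, f) = D*(-5 + D) - D = -D + D*(-5 + D))
X(U(-4), 35)/(-29779) = ((-3 - 4*(-4))*(-6 + (-3 - 4*(-4))))/(-29779) = ((-3 + 16)*(-6 + (-3 + 16)))*(-1/29779) = (13*(-6 + 13))*(-1/29779) = (13*7)*(-1/29779) = 91*(-1/29779) = -91/29779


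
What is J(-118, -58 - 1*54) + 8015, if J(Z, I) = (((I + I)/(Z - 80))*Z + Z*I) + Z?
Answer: 2076971/99 ≈ 20980.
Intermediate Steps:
J(Z, I) = Z + I*Z + 2*I*Z/(-80 + Z) (J(Z, I) = (((2*I)/(-80 + Z))*Z + I*Z) + Z = ((2*I/(-80 + Z))*Z + I*Z) + Z = (2*I*Z/(-80 + Z) + I*Z) + Z = (I*Z + 2*I*Z/(-80 + Z)) + Z = Z + I*Z + 2*I*Z/(-80 + Z))
J(-118, -58 - 1*54) + 8015 = -118*(-80 - 118 - 78*(-58 - 1*54) + (-58 - 1*54)*(-118))/(-80 - 118) + 8015 = -118*(-80 - 118 - 78*(-58 - 54) + (-58 - 54)*(-118))/(-198) + 8015 = -118*(-1/198)*(-80 - 118 - 78*(-112) - 112*(-118)) + 8015 = -118*(-1/198)*(-80 - 118 + 8736 + 13216) + 8015 = -118*(-1/198)*21754 + 8015 = 1283486/99 + 8015 = 2076971/99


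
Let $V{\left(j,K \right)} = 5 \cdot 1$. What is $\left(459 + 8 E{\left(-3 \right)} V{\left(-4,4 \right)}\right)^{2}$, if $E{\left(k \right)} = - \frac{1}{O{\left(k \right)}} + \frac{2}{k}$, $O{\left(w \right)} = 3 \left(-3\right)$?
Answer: $\frac{15452761}{81} \approx 1.9077 \cdot 10^{5}$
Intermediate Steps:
$O{\left(w \right)} = -9$
$V{\left(j,K \right)} = 5$
$E{\left(k \right)} = \frac{1}{9} + \frac{2}{k}$ ($E{\left(k \right)} = - \frac{1}{-9} + \frac{2}{k} = \left(-1\right) \left(- \frac{1}{9}\right) + \frac{2}{k} = \frac{1}{9} + \frac{2}{k}$)
$\left(459 + 8 E{\left(-3 \right)} V{\left(-4,4 \right)}\right)^{2} = \left(459 + 8 \frac{18 - 3}{9 \left(-3\right)} 5\right)^{2} = \left(459 + 8 \cdot \frac{1}{9} \left(- \frac{1}{3}\right) 15 \cdot 5\right)^{2} = \left(459 + 8 \left(- \frac{5}{9}\right) 5\right)^{2} = \left(459 - \frac{200}{9}\right)^{2} = \left(\frac{3931}{9}\right)^{2} = \frac{15452761}{81}$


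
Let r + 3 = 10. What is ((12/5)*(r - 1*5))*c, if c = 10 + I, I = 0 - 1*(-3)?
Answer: 312/5 ≈ 62.400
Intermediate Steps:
r = 7 (r = -3 + 10 = 7)
I = 3 (I = 0 + 3 = 3)
c = 13 (c = 10 + 3 = 13)
((12/5)*(r - 1*5))*c = ((12/5)*(7 - 1*5))*13 = ((12*(1/5))*(7 - 5))*13 = ((12/5)*2)*13 = (24/5)*13 = 312/5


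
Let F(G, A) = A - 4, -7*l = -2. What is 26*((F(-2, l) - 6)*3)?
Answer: -5304/7 ≈ -757.71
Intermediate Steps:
l = 2/7 (l = -⅐*(-2) = 2/7 ≈ 0.28571)
F(G, A) = -4 + A
26*((F(-2, l) - 6)*3) = 26*(((-4 + 2/7) - 6)*3) = 26*((-26/7 - 6)*3) = 26*(-68/7*3) = 26*(-204/7) = -5304/7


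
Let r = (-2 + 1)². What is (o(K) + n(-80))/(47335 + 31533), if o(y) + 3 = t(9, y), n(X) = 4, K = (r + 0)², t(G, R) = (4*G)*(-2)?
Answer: -71/78868 ≈ -0.00090024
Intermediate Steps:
r = 1 (r = (-1)² = 1)
t(G, R) = -8*G
K = 1 (K = (1 + 0)² = 1² = 1)
o(y) = -75 (o(y) = -3 - 8*9 = -3 - 72 = -75)
(o(K) + n(-80))/(47335 + 31533) = (-75 + 4)/(47335 + 31533) = -71/78868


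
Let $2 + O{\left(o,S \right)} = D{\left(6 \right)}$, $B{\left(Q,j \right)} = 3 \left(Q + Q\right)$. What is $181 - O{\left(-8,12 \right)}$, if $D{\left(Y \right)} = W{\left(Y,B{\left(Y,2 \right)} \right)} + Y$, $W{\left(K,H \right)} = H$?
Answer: $141$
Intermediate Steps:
$B{\left(Q,j \right)} = 6 Q$ ($B{\left(Q,j \right)} = 3 \cdot 2 Q = 6 Q$)
$D{\left(Y \right)} = 7 Y$ ($D{\left(Y \right)} = 6 Y + Y = 7 Y$)
$O{\left(o,S \right)} = 40$ ($O{\left(o,S \right)} = -2 + 7 \cdot 6 = -2 + 42 = 40$)
$181 - O{\left(-8,12 \right)} = 181 - 40 = 141$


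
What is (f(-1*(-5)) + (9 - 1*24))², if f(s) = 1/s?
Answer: 5476/25 ≈ 219.04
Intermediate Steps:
f(s) = 1/s
(f(-1*(-5)) + (9 - 1*24))² = (1/(-1*(-5)) + (9 - 1*24))² = (1/5 + (9 - 24))² = (⅕ - 15)² = (-74/5)² = 5476/25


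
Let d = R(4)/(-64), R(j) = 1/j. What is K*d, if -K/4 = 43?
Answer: 43/64 ≈ 0.67188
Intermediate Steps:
K = -172 (K = -4*43 = -172)
d = -1/256 (d = 1/(4*(-64)) = (¼)*(-1/64) = -1/256 ≈ -0.0039063)
K*d = -172*(-1/256) = 43/64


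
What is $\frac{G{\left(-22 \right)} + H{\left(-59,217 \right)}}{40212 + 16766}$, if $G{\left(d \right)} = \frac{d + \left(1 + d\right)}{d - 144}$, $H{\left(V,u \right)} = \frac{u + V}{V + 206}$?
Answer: $\frac{32549}{1390377156} \approx 2.341 \cdot 10^{-5}$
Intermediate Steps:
$H{\left(V,u \right)} = \frac{V + u}{206 + V}$
$G{\left(d \right)} = \frac{1 + 2 d}{-144 + d}$
$\frac{G{\left(-22 \right)} + H{\left(-59,217 \right)}}{40212 + 16766} = \frac{\frac{1 + 2 \left(-22\right)}{-144 - 22} + \frac{-59 + 217}{206 - 59}}{40212 + 16766} = \frac{\frac{1 - 44}{-166} + \frac{1}{147} \cdot 158}{56978} = \left(\left(- \frac{1}{166}\right) \left(-43\right) + \frac{1}{147} \cdot 158\right) \frac{1}{56978} = \left(\frac{43}{166} + \frac{158}{147}\right) \frac{1}{56978} = \frac{32549}{24402} \cdot \frac{1}{56978} = \frac{32549}{1390377156}$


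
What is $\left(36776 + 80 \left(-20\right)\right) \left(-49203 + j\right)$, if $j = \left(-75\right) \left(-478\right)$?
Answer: $-469705128$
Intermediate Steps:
$j = 35850$
$\left(36776 + 80 \left(-20\right)\right) \left(-49203 + j\right) = \left(36776 + 80 \left(-20\right)\right) \left(-49203 + 35850\right) = \left(36776 - 1600\right) \left(-13353\right) = 35176 \left(-13353\right) = -469705128$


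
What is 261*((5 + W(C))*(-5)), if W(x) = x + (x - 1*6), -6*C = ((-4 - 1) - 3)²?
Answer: 29145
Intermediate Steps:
C = -32/3 (C = -((-4 - 1) - 3)²/6 = -(-5 - 3)²/6 = -⅙*(-8)² = -⅙*64 = -32/3 ≈ -10.667)
W(x) = -6 + 2*x (W(x) = x + (x - 6) = x + (-6 + x) = -6 + 2*x)
261*((5 + W(C))*(-5)) = 261*((5 + (-6 + 2*(-32/3)))*(-5)) = 261*((5 + (-6 - 64/3))*(-5)) = 261*((5 - 82/3)*(-5)) = 261*(-67/3*(-5)) = 261*(335/3) = 29145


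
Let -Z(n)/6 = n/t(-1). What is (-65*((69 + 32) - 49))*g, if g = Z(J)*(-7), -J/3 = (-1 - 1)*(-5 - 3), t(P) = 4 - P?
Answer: 1362816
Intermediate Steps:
J = -48 (J = -3*(-1 - 1)*(-5 - 3) = -(-6)*(-8) = -3*16 = -48)
Z(n) = -6*n/5 (Z(n) = -6*n/(4 - 1*(-1)) = -6*n/(4 + 1) = -6*n/5)
g = -2016/5 (g = -6/5*(-48)*(-7) = (288/5)*(-7) = -2016/5 ≈ -403.20)
(-65*((69 + 32) - 49))*g = -65*((69 + 32) - 49)*(-2016/5) = -65*(101 - 49)*(-2016/5) = -65*52*(-2016/5) = -3380*(-2016/5) = 1362816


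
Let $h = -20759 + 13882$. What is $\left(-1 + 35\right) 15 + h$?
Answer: $-6367$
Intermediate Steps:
$h = -6877$
$\left(-1 + 35\right) 15 + h = \left(-1 + 35\right) 15 - 6877 = 34 \cdot 15 - 6877 = 510 - 6877 = -6367$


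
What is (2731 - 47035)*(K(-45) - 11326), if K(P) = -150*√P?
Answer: 501787104 + 19936800*I*√5 ≈ 5.0179e+8 + 4.458e+7*I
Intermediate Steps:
(2731 - 47035)*(K(-45) - 11326) = (2731 - 47035)*(-450*I*√5 - 11326) = -44304*(-450*I*√5 - 11326) = -44304*(-11326 - 450*I*√5) = 501787104 + 19936800*I*√5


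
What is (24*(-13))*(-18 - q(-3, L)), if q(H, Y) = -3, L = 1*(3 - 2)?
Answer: 4680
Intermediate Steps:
L = 1 (L = 1*1 = 1)
(24*(-13))*(-18 - q(-3, L)) = (24*(-13))*(-18 - 1*(-3)) = -312*(-18 + 3) = -312*(-15) = 4680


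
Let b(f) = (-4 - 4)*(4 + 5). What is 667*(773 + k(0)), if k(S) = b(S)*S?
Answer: 515591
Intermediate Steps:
b(f) = -72 (b(f) = -8*9 = -72)
k(S) = -72*S
667*(773 + k(0)) = 667*(773 - 72*0) = 667*(773 + 0) = 667*773 = 515591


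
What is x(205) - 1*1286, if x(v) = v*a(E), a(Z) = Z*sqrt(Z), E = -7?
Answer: -1286 - 1435*I*sqrt(7) ≈ -1286.0 - 3796.7*I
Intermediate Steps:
a(Z) = Z**(3/2)
x(v) = -7*I*v*sqrt(7) (x(v) = v*(-7)**(3/2) = v*(-7*I*sqrt(7)) = -7*I*v*sqrt(7))
x(205) - 1*1286 = -7*I*205*sqrt(7) - 1*1286 = -1435*I*sqrt(7) - 1286 = -1286 - 1435*I*sqrt(7)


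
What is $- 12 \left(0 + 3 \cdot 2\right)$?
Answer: $-72$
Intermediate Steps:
$- 12 \left(0 + 3 \cdot 2\right) = - 12 \left(0 + 6\right) = \left(-12\right) 6 = -72$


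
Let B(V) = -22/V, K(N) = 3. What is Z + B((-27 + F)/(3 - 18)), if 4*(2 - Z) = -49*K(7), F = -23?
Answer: 643/20 ≈ 32.150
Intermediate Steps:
Z = 155/4 (Z = 2 - (-49)*3/4 = 2 - ¼*(-147) = 2 + 147/4 = 155/4 ≈ 38.750)
Z + B((-27 + F)/(3 - 18)) = 155/4 - 22*(3 - 18)/(-27 - 23) = 155/4 - 22/((-50/(-15))) = 155/4 - 22/((-50*(-1/15))) = 155/4 - 22/10/3 = 155/4 - 22*3/10 = 155/4 - 33/5 = 643/20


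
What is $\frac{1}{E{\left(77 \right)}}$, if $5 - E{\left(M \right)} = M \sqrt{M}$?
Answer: $\frac{1}{5 - 77 \sqrt{77}} \approx -0.001491$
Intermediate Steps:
$E{\left(M \right)} = 5 - M^{\frac{3}{2}}$ ($E{\left(M \right)} = 5 - M \sqrt{M} = 5 - M^{\frac{3}{2}}$)
$\frac{1}{E{\left(77 \right)}} = \frac{1}{5 - 77^{\frac{3}{2}}} = \frac{1}{5 - 77 \sqrt{77}}$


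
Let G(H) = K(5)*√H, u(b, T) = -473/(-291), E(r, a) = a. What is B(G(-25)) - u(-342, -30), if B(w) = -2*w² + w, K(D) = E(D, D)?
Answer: 363277/291 + 25*I ≈ 1248.4 + 25.0*I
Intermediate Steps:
u(b, T) = 473/291 (u(b, T) = -473*(-1/291) = 473/291)
K(D) = D
G(H) = 5*√H
B(w) = w - 2*w²
B(G(-25)) - u(-342, -30) = (5*√(-25))*(1 - 10*√(-25)) - 1*473/291 = (5*(5*I))*(1 - 10*5*I) - 473/291 = (25*I)*(1 - 50*I) - 473/291 = 25*I*(1 - 50*I) - 473/291 = -473/291 + 25*I*(1 - 50*I)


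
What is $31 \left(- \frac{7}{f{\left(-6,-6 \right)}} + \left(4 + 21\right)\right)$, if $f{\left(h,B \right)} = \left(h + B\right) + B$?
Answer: $\frac{14167}{18} \approx 787.06$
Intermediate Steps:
$f{\left(h,B \right)} = h + 2 B$ ($f{\left(h,B \right)} = \left(B + h\right) + B = h + 2 B$)
$31 \left(- \frac{7}{f{\left(-6,-6 \right)}} + \left(4 + 21\right)\right) = 31 \left(- \frac{7}{-6 + 2 \left(-6\right)} + \left(4 + 21\right)\right) = 31 \left(- \frac{7}{-6 - 12} + 25\right) = 31 \left(- \frac{7}{-18} + 25\right) = 31 \left(\left(-7\right) \left(- \frac{1}{18}\right) + 25\right) = 31 \left(\frac{7}{18} + 25\right) = 31 \cdot \frac{457}{18} = \frac{14167}{18}$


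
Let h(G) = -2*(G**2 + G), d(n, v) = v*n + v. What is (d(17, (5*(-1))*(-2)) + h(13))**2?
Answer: 33856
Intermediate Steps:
d(n, v) = v + n*v (d(n, v) = n*v + v = v + n*v)
h(G) = -2*G - 2*G**2 (h(G) = -2*(G + G**2) = -2*G - 2*G**2)
(d(17, (5*(-1))*(-2)) + h(13))**2 = (((5*(-1))*(-2))*(1 + 17) - 2*13*(1 + 13))**2 = (-5*(-2)*18 - 2*13*14)**2 = (10*18 - 364)**2 = (180 - 364)**2 = (-184)**2 = 33856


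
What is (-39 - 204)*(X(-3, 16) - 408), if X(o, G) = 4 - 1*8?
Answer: 100116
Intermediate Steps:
X(o, G) = -4 (X(o, G) = 4 - 8 = -4)
(-39 - 204)*(X(-3, 16) - 408) = (-39 - 204)*(-4 - 408) = -243*(-412) = 100116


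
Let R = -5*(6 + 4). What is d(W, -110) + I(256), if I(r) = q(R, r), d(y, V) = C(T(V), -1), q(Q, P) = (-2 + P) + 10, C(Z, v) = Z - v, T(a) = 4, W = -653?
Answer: 269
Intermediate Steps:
R = -50 (R = -5*10 = -50)
q(Q, P) = 8 + P
d(y, V) = 5 (d(y, V) = 4 - 1*(-1) = 4 + 1 = 5)
I(r) = 8 + r
d(W, -110) + I(256) = 5 + (8 + 256) = 5 + 264 = 269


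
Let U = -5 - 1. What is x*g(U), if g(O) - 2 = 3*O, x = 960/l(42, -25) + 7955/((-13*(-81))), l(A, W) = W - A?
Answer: 7646320/70551 ≈ 108.38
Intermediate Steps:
x = -477895/70551 (x = 960/(-25 - 1*42) + 7955/((-13*(-81))) = 960/(-25 - 42) + 7955/1053 = 960/(-67) + 7955*(1/1053) = 960*(-1/67) + 7955/1053 = -960/67 + 7955/1053 = -477895/70551 ≈ -6.7738)
U = -6
g(O) = 2 + 3*O
x*g(U) = -477895*(2 + 3*(-6))/70551 = -477895*(2 - 18)/70551 = -477895/70551*(-16) = 7646320/70551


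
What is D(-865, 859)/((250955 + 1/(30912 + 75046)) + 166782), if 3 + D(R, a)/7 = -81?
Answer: -20767768/14754192349 ≈ -0.0014076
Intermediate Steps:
D(R, a) = -588 (D(R, a) = -21 + 7*(-81) = -21 - 567 = -588)
D(-865, 859)/((250955 + 1/(30912 + 75046)) + 166782) = -588/((250955 + 1/(30912 + 75046)) + 166782) = -588/((250955 + 1/105958) + 166782) = -588/(26590689891/105958 + 166782) = -588/44262577047/105958 = -588*105958/44262577047 = -20767768/14754192349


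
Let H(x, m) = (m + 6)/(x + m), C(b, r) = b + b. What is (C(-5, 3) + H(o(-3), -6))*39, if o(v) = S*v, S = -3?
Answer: -390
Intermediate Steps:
C(b, r) = 2*b
o(v) = -3*v
H(x, m) = (6 + m)/(m + x)
(C(-5, 3) + H(o(-3), -6))*39 = (2*(-5) + (6 - 6)/(-6 - 3*(-3)))*39 = (-10 + 0/(-6 + 9))*39 = (-10 + 0/3)*39 = (-10 + (⅓)*0)*39 = (-10 + 0)*39 = -10*39 = -390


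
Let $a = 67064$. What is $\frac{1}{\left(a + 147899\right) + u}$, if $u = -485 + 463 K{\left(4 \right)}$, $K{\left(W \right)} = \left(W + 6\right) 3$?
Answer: $\frac{1}{228368} \approx 4.3789 \cdot 10^{-6}$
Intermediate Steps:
$K{\left(W \right)} = 18 + 3 W$ ($K{\left(W \right)} = \left(6 + W\right) 3 = 18 + 3 W$)
$u = 13405$ ($u = -485 + 463 \left(18 + 3 \cdot 4\right) = -485 + 463 \left(18 + 12\right) = -485 + 463 \cdot 30 = -485 + 13890 = 13405$)
$\frac{1}{\left(a + 147899\right) + u} = \frac{1}{\left(67064 + 147899\right) + 13405} = \frac{1}{214963 + 13405} = \frac{1}{228368}$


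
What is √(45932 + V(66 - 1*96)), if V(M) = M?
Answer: √45902 ≈ 214.25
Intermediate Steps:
√(45932 + V(66 - 1*96)) = √(45932 + (66 - 1*96)) = √(45932 + (66 - 96)) = √(45932 - 30) = √45902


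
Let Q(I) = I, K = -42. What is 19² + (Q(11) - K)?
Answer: 414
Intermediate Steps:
19² + (Q(11) - K) = 19² + (11 - 1*(-42)) = 361 + (11 + 42) = 361 + 53 = 414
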